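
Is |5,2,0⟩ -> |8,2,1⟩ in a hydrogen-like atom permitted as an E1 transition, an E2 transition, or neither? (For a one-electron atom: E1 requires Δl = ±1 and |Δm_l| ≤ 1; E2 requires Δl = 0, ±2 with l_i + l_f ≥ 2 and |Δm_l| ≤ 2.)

Δl = 2 − 2 = +0; l_i + l_f = 4.
Δm_l = +1.
E1 (Δl = ±1, |Δm_l| ≤ 1): not satisfied.
E2 (Δl = 0,±2, l_i+l_f ≥ 2, |Δm_l| ≤ 2): satisfied.

E2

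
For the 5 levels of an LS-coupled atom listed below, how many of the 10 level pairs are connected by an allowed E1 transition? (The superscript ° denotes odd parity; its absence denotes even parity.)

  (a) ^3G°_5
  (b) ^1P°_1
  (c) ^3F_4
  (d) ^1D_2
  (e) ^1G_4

(a)–(b): forbidden (parity, ΔS, ΔL, ΔJ).
(a)–(c): allowed.
(a)–(d): forbidden (ΔS, ΔL, ΔJ).
(a)–(e): forbidden (ΔS).
(b)–(c): forbidden (ΔS, ΔL, ΔJ).
(b)–(d): allowed.
(b)–(e): forbidden (ΔL, ΔJ).
(c)–(d): forbidden (parity, ΔS, ΔJ).
(c)–(e): forbidden (parity, ΔS).
(d)–(e): forbidden (parity, ΔL, ΔJ).
Allowed pairs: 2 of 10.

2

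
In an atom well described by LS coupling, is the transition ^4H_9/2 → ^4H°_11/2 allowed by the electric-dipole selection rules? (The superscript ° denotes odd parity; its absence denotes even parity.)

Reading off the term symbols: S 3/2→3/2, L 5→5, J 9/2→11/2, parity even→odd.
Parity must change: even → odd — ✓.
ΔS = 0: S: 3/2 → 3/2 — ✓.
ΔJ = 0, ±1 (not J=0↔0): J: 9/2 → 11/2, ΔJ = +1 — ✓.
ΔL = 0, ±1 (not L=0↔0): L: 5 → 5, ΔL = +0 — ✓.
All four E1 rules are satisfied.

allowed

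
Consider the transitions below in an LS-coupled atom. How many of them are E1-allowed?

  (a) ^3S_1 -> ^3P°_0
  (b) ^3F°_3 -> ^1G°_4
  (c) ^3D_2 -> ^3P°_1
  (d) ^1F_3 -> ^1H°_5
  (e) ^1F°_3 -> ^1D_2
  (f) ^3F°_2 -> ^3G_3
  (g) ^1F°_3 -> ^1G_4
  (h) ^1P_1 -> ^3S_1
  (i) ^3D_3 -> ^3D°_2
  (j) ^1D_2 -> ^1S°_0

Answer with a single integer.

(a) allowed
(b) forbidden (parity, ΔS fail)
(c) allowed
(d) forbidden (ΔL, ΔJ fail)
(e) allowed
(f) allowed
(g) allowed
(h) forbidden (parity, ΔS fail)
(i) allowed
(j) forbidden (ΔL, ΔJ fail)
Total allowed: 6 of 10.

6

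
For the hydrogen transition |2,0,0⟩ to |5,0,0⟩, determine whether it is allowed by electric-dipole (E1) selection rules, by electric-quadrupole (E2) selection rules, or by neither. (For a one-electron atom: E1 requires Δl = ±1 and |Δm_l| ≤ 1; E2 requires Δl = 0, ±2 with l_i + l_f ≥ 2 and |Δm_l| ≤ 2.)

Δl = 0 − 0 = +0; l_i + l_f = 0.
Δm_l = +0.
E1 (Δl = ±1, |Δm_l| ≤ 1): not satisfied.
E2 (Δl = 0,±2, l_i+l_f ≥ 2, |Δm_l| ≤ 2): not satisfied.

neither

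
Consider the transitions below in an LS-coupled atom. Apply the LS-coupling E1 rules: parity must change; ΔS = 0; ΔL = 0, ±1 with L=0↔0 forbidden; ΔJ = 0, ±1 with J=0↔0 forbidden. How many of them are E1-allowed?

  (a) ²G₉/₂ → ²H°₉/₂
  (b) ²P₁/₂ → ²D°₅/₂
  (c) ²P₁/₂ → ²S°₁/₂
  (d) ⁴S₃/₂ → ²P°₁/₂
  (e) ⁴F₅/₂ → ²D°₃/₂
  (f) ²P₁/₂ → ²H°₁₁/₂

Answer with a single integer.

(a) allowed
(b) forbidden (ΔJ fails)
(c) allowed
(d) forbidden (ΔS fails)
(e) forbidden (ΔS fails)
(f) forbidden (ΔL, ΔJ fail)
Total allowed: 2 of 6.

2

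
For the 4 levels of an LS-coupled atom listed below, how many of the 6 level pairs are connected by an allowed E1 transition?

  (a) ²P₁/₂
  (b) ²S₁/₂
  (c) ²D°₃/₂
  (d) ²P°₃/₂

(a)–(b): forbidden (parity).
(a)–(c): allowed.
(a)–(d): allowed.
(b)–(c): forbidden (ΔL).
(b)–(d): allowed.
(c)–(d): forbidden (parity).
Allowed pairs: 3 of 6.

3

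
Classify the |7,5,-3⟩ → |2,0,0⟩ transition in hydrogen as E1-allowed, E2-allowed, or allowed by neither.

Δl = 0 − 5 = -5; l_i + l_f = 5.
Δm_l = +3.
E1 (Δl = ±1, |Δm_l| ≤ 1): not satisfied.
E2 (Δl = 0,±2, l_i+l_f ≥ 2, |Δm_l| ≤ 2): not satisfied.

neither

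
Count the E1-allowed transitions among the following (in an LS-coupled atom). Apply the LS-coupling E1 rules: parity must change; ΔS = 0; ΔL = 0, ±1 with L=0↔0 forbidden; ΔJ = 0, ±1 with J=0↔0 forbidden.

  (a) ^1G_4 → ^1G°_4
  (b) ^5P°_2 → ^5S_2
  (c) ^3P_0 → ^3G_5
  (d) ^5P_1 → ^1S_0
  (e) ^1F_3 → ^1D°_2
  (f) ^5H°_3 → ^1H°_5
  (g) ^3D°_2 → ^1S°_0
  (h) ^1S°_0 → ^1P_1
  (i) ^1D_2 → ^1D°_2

(a) allowed
(b) allowed
(c) forbidden (parity, ΔL, ΔJ fail)
(d) forbidden (parity, ΔS fail)
(e) allowed
(f) forbidden (parity, ΔS, ΔJ fail)
(g) forbidden (parity, ΔS, ΔL, ΔJ fail)
(h) allowed
(i) allowed
Total allowed: 5 of 9.

5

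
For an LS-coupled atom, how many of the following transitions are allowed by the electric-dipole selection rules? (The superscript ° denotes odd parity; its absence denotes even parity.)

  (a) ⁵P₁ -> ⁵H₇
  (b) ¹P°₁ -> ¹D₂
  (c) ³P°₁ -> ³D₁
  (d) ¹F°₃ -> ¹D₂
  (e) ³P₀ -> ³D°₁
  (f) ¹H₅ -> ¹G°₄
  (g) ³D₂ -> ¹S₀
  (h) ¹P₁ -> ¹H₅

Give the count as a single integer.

(a) forbidden (parity, ΔL, ΔJ fail)
(b) allowed
(c) allowed
(d) allowed
(e) allowed
(f) allowed
(g) forbidden (parity, ΔS, ΔL, ΔJ fail)
(h) forbidden (parity, ΔL, ΔJ fail)
Total allowed: 5 of 8.

5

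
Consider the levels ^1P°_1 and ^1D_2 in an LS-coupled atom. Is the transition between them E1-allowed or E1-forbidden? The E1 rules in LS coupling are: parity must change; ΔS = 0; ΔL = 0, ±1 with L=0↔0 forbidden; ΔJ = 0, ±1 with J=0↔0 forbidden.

allowed

Parity must change: odd → even — ok.
ΔS = 0: S: 0 → 0 — ok.
ΔL = 0, ±1 (not L=0↔0): L: 1 → 2, ΔL = +1 — ok.
ΔJ = 0, ±1 (not J=0↔0): J: 1 → 2, ΔJ = +1 — ok.
All four E1 rules are satisfied.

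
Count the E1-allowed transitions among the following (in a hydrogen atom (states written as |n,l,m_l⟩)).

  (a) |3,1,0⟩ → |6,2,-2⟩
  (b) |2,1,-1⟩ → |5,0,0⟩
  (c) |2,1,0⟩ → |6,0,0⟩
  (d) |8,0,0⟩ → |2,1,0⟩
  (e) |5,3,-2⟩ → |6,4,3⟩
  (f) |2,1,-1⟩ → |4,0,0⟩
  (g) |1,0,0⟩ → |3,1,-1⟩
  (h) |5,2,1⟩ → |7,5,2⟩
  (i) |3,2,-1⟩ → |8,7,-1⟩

(a) forbidden — Δm_l = -2 (E1 requires Δm_l = 0, ±1)
(b) allowed
(c) allowed
(d) allowed
(e) forbidden — Δm_l = +5 (E1 requires Δm_l = 0, ±1)
(f) allowed
(g) allowed
(h) forbidden — Δl = +3 (E1 requires Δl = ±1)
(i) forbidden — Δl = +5 (E1 requires Δl = ±1)
Total allowed: 5 of 9.

5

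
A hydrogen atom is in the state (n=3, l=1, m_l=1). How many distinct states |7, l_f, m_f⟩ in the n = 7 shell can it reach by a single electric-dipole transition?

4

E1 requires Δl = ±1, so l_f ∈ {0, 2}; with 0 ≤ l_f ≤ n_f−1 = 6, the allowed l_f values are {0, 2}.
For l_f = 0: m_f ∈ {m_i−1, m_i, m_i+1} ∩ [−0, 0] = {0} → 1 state.
For l_f = 2: m_f ∈ {m_i−1, m_i, m_i+1} ∩ [−2, 2] = {0, 1, 2} → 3 states.
Total: 4.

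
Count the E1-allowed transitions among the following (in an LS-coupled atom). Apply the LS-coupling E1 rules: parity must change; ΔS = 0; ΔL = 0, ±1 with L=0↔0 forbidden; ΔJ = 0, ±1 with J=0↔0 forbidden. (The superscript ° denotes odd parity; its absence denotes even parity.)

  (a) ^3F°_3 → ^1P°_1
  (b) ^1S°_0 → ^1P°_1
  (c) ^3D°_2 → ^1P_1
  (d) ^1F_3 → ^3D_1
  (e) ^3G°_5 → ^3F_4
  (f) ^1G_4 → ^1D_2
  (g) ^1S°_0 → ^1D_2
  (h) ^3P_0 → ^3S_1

(a) forbidden (parity, ΔS, ΔL, ΔJ fail)
(b) forbidden (parity fails)
(c) forbidden (ΔS fails)
(d) forbidden (parity, ΔS, ΔJ fail)
(e) allowed
(f) forbidden (parity, ΔL, ΔJ fail)
(g) forbidden (ΔL, ΔJ fail)
(h) forbidden (parity fails)
Total allowed: 1 of 8.

1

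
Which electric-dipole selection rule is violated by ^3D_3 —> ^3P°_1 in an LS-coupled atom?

Reading off the term symbols: S 1→1, L 2→1, J 3→1, parity even→odd.
Parity must change: even → odd — ✓.
ΔS = 0: S: 1 → 1 — ✓.
ΔL = 0, ±1 (not L=0↔0): L: 2 → 1, ΔL = -1 — ✓.
ΔJ = 0, ±1 (not J=0↔0): J: 3 → 1, ΔJ = -2 — ✗.

the ΔJ = 0, ±1 rule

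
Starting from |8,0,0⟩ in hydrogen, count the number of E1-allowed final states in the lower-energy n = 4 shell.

E1 requires Δl = ±1, so l_f ∈ {-1, 1}; with 0 ≤ l_f ≤ n_f−1 = 3, the allowed l_f values are {1}.
For l_f = 1: m_f ∈ {m_i−1, m_i, m_i+1} ∩ [−1, 1] = {-1, 0, 1} → 3 states.
Total: 3.

3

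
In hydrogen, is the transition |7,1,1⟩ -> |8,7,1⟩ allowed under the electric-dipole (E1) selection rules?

forbidden

Initial l = 1, final l = 7, so Δl = +6. E1 requires Δl = ±1: fails.
m_l: 1 → 1 (Δm_l = +0). |Δm_l| ≤ 1 passes.
The transition is electric-dipole forbidden.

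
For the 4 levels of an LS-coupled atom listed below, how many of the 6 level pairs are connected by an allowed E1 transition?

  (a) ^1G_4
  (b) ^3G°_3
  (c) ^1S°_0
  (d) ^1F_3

0

(a)–(b): forbidden (ΔS).
(a)–(c): forbidden (ΔL, ΔJ).
(a)–(d): forbidden (parity).
(b)–(c): forbidden (parity, ΔS, ΔL, ΔJ).
(b)–(d): forbidden (ΔS).
(c)–(d): forbidden (ΔL, ΔJ).
Allowed pairs: 0 of 6.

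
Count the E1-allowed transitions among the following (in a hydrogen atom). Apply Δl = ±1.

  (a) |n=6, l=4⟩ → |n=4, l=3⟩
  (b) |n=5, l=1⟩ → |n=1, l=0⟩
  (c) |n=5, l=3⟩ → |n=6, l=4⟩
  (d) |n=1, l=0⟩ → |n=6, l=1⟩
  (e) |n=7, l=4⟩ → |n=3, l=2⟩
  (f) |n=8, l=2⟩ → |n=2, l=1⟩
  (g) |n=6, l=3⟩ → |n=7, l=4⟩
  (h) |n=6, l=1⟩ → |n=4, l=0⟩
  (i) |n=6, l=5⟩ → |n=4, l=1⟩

7

(a) allowed
(b) allowed
(c) allowed
(d) allowed
(e) forbidden — Δl = -2 (E1 requires Δl = ±1)
(f) allowed
(g) allowed
(h) allowed
(i) forbidden — Δl = -4 (E1 requires Δl = ±1)
Total allowed: 7 of 9.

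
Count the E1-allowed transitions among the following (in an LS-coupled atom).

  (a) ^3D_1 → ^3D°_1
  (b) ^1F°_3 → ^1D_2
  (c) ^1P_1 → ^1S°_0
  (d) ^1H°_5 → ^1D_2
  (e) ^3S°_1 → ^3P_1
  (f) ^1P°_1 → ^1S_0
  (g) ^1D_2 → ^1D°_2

6

(a) allowed
(b) allowed
(c) allowed
(d) forbidden (ΔL, ΔJ fail)
(e) allowed
(f) allowed
(g) allowed
Total allowed: 6 of 7.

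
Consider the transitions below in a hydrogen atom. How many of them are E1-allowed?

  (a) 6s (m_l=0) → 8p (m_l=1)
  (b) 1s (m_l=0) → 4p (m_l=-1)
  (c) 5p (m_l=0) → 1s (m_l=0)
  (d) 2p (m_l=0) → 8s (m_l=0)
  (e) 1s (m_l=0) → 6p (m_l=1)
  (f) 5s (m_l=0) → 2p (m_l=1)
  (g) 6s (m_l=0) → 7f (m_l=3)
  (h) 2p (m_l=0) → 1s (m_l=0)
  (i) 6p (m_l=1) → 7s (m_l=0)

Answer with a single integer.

8

(a) allowed
(b) allowed
(c) allowed
(d) allowed
(e) allowed
(f) allowed
(g) forbidden — Δl = +3 (E1 requires Δl = ±1); Δm_l = +3 (E1 requires Δm_l = 0, ±1)
(h) allowed
(i) allowed
Total allowed: 8 of 9.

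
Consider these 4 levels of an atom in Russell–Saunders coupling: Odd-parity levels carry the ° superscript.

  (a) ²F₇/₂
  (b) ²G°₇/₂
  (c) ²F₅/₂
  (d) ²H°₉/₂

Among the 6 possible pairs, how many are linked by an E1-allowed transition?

2

(a)–(b): allowed.
(a)–(c): forbidden (parity).
(a)–(d): forbidden (ΔL).
(b)–(c): allowed.
(b)–(d): forbidden (parity).
(c)–(d): forbidden (ΔL, ΔJ).
Allowed pairs: 2 of 6.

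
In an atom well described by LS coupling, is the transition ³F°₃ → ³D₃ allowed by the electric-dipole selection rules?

Parity must change: odd → even — ✓.
ΔS = 0: S: 1 → 1 — ✓.
ΔL = 0, ±1 (not L=0↔0): L: 3 → 2, ΔL = -1 — ✓.
ΔJ = 0, ±1 (not J=0↔0): J: 3 → 3, ΔJ = +0 — ✓.
All four E1 rules are satisfied.

allowed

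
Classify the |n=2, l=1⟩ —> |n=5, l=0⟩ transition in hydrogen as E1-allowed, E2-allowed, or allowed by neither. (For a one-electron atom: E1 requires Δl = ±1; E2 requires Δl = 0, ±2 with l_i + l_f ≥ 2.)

Δl = 0 − 1 = -1; l_i + l_f = 1.
E1 (Δl = ±1): satisfied.
E2 (Δl = 0,±2, l_i+l_f ≥ 2): not satisfied.

E1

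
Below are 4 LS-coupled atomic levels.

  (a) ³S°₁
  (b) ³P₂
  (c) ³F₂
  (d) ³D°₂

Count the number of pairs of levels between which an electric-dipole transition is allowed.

3

(a)–(b): allowed.
(a)–(c): forbidden (ΔL).
(a)–(d): forbidden (parity, ΔL).
(b)–(c): forbidden (parity, ΔL).
(b)–(d): allowed.
(c)–(d): allowed.
Allowed pairs: 3 of 6.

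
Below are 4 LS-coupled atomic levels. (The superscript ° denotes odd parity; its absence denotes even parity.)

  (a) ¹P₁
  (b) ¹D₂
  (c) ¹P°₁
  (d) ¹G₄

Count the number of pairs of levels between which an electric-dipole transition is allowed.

2

(a)–(b): forbidden (parity).
(a)–(c): allowed.
(a)–(d): forbidden (parity, ΔL, ΔJ).
(b)–(c): allowed.
(b)–(d): forbidden (parity, ΔL, ΔJ).
(c)–(d): forbidden (ΔL, ΔJ).
Allowed pairs: 2 of 6.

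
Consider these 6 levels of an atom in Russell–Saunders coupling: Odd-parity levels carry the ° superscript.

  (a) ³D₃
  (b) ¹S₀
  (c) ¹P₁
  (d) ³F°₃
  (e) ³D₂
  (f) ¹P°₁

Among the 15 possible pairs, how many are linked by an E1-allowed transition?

(a)–(b): forbidden (parity, ΔS, ΔL, ΔJ).
(a)–(c): forbidden (parity, ΔS, ΔJ).
(a)–(d): allowed.
(a)–(e): forbidden (parity).
(a)–(f): forbidden (ΔS, ΔJ).
(b)–(c): forbidden (parity).
(b)–(d): forbidden (ΔS, ΔL, ΔJ).
(b)–(e): forbidden (parity, ΔS, ΔL, ΔJ).
(b)–(f): allowed.
(c)–(d): forbidden (ΔS, ΔL, ΔJ).
(c)–(e): forbidden (parity, ΔS).
(c)–(f): allowed.
(d)–(e): allowed.
(d)–(f): forbidden (parity, ΔS, ΔL, ΔJ).
(e)–(f): forbidden (ΔS).
Allowed pairs: 4 of 15.

4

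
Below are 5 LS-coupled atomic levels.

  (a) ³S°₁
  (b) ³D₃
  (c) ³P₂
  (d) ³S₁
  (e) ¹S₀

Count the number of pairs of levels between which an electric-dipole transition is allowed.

1

(a)–(b): forbidden (ΔL, ΔJ).
(a)–(c): allowed.
(a)–(d): forbidden (ΔL).
(a)–(e): forbidden (ΔS, ΔL).
(b)–(c): forbidden (parity).
(b)–(d): forbidden (parity, ΔL, ΔJ).
(b)–(e): forbidden (parity, ΔS, ΔL, ΔJ).
(c)–(d): forbidden (parity).
(c)–(e): forbidden (parity, ΔS, ΔJ).
(d)–(e): forbidden (parity, ΔS, ΔL).
Allowed pairs: 1 of 10.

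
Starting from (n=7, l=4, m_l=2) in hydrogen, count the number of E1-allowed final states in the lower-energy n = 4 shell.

E1 requires Δl = ±1, so l_f ∈ {3, 5}; with 0 ≤ l_f ≤ n_f−1 = 3, the allowed l_f values are {3}.
For l_f = 3: m_f ∈ {m_i−1, m_i, m_i+1} ∩ [−3, 3] = {1, 2, 3} → 3 states.
Total: 3.

3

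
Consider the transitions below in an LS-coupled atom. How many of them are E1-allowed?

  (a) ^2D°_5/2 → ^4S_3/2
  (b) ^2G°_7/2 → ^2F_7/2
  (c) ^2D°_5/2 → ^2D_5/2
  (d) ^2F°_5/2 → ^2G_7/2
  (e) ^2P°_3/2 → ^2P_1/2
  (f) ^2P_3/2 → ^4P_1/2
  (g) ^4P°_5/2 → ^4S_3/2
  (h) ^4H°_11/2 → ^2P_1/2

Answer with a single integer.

(a) forbidden (ΔS, ΔL fail)
(b) allowed
(c) allowed
(d) allowed
(e) allowed
(f) forbidden (parity, ΔS fail)
(g) allowed
(h) forbidden (ΔS, ΔL, ΔJ fail)
Total allowed: 5 of 8.

5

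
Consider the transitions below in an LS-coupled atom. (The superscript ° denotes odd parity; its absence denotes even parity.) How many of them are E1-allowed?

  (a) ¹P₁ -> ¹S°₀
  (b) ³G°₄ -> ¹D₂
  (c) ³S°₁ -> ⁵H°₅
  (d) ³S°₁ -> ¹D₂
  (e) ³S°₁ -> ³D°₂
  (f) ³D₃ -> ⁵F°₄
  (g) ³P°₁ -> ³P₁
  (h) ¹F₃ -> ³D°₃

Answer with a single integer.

(a) allowed
(b) forbidden (ΔS, ΔL, ΔJ fail)
(c) forbidden (parity, ΔS, ΔL, ΔJ fail)
(d) forbidden (ΔS, ΔL fail)
(e) forbidden (parity, ΔL fail)
(f) forbidden (ΔS fails)
(g) allowed
(h) forbidden (ΔS fails)
Total allowed: 2 of 8.

2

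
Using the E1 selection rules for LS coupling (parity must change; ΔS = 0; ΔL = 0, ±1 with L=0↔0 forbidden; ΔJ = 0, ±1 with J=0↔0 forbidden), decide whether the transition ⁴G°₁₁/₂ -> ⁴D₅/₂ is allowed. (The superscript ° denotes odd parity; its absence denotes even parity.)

forbidden

Initial level: S=3/2, L=4, J=11/2, parity odd. Final level: S=3/2, L=2, J=5/2, parity even.
Parity must change: odd → even — passes.
ΔS = 0: S: 3/2 → 3/2 — passes.
ΔL = 0, ±1 (not L=0↔0): L: 4 → 2, ΔL = -2 — fails.
ΔJ = 0, ±1 (not J=0↔0): J: 11/2 → 5/2, ΔJ = -3 — fails.
Rule(s) violated: ΔL, ΔJ.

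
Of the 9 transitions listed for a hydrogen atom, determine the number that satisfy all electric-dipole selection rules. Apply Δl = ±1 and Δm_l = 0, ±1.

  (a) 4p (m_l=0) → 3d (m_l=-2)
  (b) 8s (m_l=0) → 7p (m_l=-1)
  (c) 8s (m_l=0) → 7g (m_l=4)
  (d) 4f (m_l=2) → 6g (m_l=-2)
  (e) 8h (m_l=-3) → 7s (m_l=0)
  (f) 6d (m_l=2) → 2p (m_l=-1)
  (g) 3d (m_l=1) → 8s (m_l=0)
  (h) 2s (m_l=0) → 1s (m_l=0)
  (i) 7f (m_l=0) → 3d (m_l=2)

(a) forbidden — Δm_l = -2 (E1 requires Δm_l = 0, ±1)
(b) allowed
(c) forbidden — Δl = +4 (E1 requires Δl = ±1); Δm_l = +4 (E1 requires Δm_l = 0, ±1)
(d) forbidden — Δm_l = -4 (E1 requires Δm_l = 0, ±1)
(e) forbidden — Δl = -5 (E1 requires Δl = ±1); Δm_l = +3 (E1 requires Δm_l = 0, ±1)
(f) forbidden — Δm_l = -3 (E1 requires Δm_l = 0, ±1)
(g) forbidden — Δl = -2 (E1 requires Δl = ±1)
(h) forbidden — Δl = +0 (E1 requires Δl = ±1)
(i) forbidden — Δm_l = +2 (E1 requires Δm_l = 0, ±1)
Total allowed: 1 of 9.

1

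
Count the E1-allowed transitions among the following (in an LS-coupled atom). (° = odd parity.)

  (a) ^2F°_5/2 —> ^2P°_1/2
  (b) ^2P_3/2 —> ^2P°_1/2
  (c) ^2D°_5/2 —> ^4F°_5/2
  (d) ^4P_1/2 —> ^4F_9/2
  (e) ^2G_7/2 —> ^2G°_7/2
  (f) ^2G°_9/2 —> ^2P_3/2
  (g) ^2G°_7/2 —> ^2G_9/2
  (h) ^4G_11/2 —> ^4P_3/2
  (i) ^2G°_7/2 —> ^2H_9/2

(a) forbidden (parity, ΔL, ΔJ fail)
(b) allowed
(c) forbidden (parity, ΔS fail)
(d) forbidden (parity, ΔL, ΔJ fail)
(e) allowed
(f) forbidden (ΔL, ΔJ fail)
(g) allowed
(h) forbidden (parity, ΔL, ΔJ fail)
(i) allowed
Total allowed: 4 of 9.

4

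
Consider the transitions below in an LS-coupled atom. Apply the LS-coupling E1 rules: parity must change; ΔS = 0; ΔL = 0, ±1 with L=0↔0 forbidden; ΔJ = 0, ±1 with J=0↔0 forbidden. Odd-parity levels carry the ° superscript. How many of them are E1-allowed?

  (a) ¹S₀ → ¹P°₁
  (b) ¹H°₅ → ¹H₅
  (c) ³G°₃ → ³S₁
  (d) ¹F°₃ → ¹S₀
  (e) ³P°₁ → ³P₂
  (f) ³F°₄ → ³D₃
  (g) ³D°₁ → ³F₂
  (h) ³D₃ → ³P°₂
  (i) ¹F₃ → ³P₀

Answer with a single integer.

(a) allowed
(b) allowed
(c) forbidden (ΔL, ΔJ fail)
(d) forbidden (ΔL, ΔJ fail)
(e) allowed
(f) allowed
(g) allowed
(h) allowed
(i) forbidden (parity, ΔS, ΔL, ΔJ fail)
Total allowed: 6 of 9.

6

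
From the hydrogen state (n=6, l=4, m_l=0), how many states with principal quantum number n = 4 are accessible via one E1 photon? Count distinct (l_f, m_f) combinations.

E1 requires Δl = ±1, so l_f ∈ {3, 5}; with 0 ≤ l_f ≤ n_f−1 = 3, the allowed l_f values are {3}.
For l_f = 3: m_f ∈ {m_i−1, m_i, m_i+1} ∩ [−3, 3] = {-1, 0, 1} → 3 states.
Total: 3.

3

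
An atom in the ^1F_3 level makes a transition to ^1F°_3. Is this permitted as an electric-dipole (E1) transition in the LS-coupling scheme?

allowed

Initial level: S=0, L=3, J=3, parity even. Final level: S=0, L=3, J=3, parity odd.
Parity must change: even → odd — passes.
ΔS = 0: S: 0 → 0 — passes.
ΔL = 0, ±1 (not L=0↔0): L: 3 → 3, ΔL = +0 — passes.
ΔJ = 0, ±1 (not J=0↔0): J: 3 → 3, ΔJ = +0 — passes.
All four E1 rules are satisfied.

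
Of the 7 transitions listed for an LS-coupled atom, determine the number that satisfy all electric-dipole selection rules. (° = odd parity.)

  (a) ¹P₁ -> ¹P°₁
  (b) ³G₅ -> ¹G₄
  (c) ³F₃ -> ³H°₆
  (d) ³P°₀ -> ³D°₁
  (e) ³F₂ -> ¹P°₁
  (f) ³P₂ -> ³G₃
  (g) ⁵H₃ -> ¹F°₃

(a) allowed
(b) forbidden (parity, ΔS fail)
(c) forbidden (ΔL, ΔJ fail)
(d) forbidden (parity fails)
(e) forbidden (ΔS, ΔL fail)
(f) forbidden (parity, ΔL fail)
(g) forbidden (ΔS, ΔL fail)
Total allowed: 1 of 7.

1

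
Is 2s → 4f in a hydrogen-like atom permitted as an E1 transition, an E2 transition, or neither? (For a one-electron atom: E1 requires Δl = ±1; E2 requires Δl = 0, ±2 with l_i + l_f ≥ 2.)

Δl = 3 − 0 = +3; l_i + l_f = 3.
E1 (Δl = ±1): not satisfied.
E2 (Δl = 0,±2, l_i+l_f ≥ 2): not satisfied.

neither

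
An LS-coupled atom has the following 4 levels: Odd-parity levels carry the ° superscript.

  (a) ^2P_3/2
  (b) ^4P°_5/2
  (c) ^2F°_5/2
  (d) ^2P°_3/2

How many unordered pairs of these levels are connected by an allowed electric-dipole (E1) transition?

1

(a)–(b): forbidden (ΔS).
(a)–(c): forbidden (ΔL).
(a)–(d): allowed.
(b)–(c): forbidden (parity, ΔS, ΔL).
(b)–(d): forbidden (parity, ΔS).
(c)–(d): forbidden (parity, ΔL).
Allowed pairs: 1 of 6.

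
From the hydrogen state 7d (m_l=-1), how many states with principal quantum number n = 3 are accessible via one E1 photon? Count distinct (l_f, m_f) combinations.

2

E1 requires Δl = ±1, so l_f ∈ {1, 3}; with 0 ≤ l_f ≤ n_f−1 = 2, the allowed l_f values are {1}.
For l_f = 1: m_f ∈ {m_i−1, m_i, m_i+1} ∩ [−1, 1] = {-1, 0} → 2 states.
Total: 2.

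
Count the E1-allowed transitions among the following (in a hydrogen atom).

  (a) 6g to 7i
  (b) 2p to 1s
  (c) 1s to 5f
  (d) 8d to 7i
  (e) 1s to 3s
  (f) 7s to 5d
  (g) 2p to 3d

2

(a) forbidden — Δl = +2 (E1 requires Δl = ±1)
(b) allowed
(c) forbidden — Δl = +3 (E1 requires Δl = ±1)
(d) forbidden — Δl = +4 (E1 requires Δl = ±1)
(e) forbidden — Δl = +0 (E1 requires Δl = ±1)
(f) forbidden — Δl = +2 (E1 requires Δl = ±1)
(g) allowed
Total allowed: 2 of 7.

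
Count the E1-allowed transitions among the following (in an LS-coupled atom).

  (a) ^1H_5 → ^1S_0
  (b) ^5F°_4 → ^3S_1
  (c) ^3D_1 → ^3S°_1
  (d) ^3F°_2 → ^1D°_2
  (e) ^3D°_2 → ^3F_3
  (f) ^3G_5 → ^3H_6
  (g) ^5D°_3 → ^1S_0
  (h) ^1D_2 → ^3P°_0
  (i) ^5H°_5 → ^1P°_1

(a) forbidden (parity, ΔL, ΔJ fail)
(b) forbidden (ΔS, ΔL, ΔJ fail)
(c) forbidden (ΔL fails)
(d) forbidden (parity, ΔS fail)
(e) allowed
(f) forbidden (parity fails)
(g) forbidden (ΔS, ΔL, ΔJ fail)
(h) forbidden (ΔS, ΔJ fail)
(i) forbidden (parity, ΔS, ΔL, ΔJ fail)
Total allowed: 1 of 9.

1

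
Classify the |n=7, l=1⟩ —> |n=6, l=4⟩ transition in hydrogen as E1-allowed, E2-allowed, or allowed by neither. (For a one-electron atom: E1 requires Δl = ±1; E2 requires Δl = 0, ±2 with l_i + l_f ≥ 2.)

neither

Δl = 4 − 1 = +3; l_i + l_f = 5.
E1 (Δl = ±1): not satisfied.
E2 (Δl = 0,±2, l_i+l_f ≥ 2): not satisfied.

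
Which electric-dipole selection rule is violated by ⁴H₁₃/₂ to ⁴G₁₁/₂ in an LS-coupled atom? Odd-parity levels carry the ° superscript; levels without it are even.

Parity must change: even → even — ✗.
ΔS = 0: S: 3/2 → 3/2 — ✓.
ΔL = 0, ±1 (not L=0↔0): L: 5 → 4, ΔL = -1 — ✓.
ΔJ = 0, ±1 (not J=0↔0): J: 13/2 → 11/2, ΔJ = -1 — ✓.

parity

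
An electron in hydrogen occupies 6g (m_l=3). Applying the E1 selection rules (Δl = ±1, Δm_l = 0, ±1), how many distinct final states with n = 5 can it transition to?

E1 requires Δl = ±1, so l_f ∈ {3, 5}; with 0 ≤ l_f ≤ n_f−1 = 4, the allowed l_f values are {3}.
For l_f = 3: m_f ∈ {m_i−1, m_i, m_i+1} ∩ [−3, 3] = {2, 3} → 2 states.
Total: 2.

2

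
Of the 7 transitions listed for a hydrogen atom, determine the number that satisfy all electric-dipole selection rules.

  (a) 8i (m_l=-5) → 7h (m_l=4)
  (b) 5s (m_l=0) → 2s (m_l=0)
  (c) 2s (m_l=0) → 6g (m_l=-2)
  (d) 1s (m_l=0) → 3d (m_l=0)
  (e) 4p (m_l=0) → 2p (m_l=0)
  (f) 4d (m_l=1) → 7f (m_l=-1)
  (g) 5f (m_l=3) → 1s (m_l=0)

(a) forbidden — Δm_l = +9 (E1 requires Δm_l = 0, ±1)
(b) forbidden — Δl = +0 (E1 requires Δl = ±1)
(c) forbidden — Δl = +4 (E1 requires Δl = ±1); Δm_l = -2 (E1 requires Δm_l = 0, ±1)
(d) forbidden — Δl = +2 (E1 requires Δl = ±1)
(e) forbidden — Δl = +0 (E1 requires Δl = ±1)
(f) forbidden — Δm_l = -2 (E1 requires Δm_l = 0, ±1)
(g) forbidden — Δl = -3 (E1 requires Δl = ±1); Δm_l = -3 (E1 requires Δm_l = 0, ±1)
Total allowed: 0 of 7.

0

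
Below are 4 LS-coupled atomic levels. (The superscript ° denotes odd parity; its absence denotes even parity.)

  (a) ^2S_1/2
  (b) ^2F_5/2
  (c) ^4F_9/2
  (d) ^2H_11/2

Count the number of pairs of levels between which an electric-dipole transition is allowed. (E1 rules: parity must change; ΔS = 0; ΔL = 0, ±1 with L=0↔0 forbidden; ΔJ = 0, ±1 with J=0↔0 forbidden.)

(a)–(b): forbidden (parity, ΔL, ΔJ).
(a)–(c): forbidden (parity, ΔS, ΔL, ΔJ).
(a)–(d): forbidden (parity, ΔL, ΔJ).
(b)–(c): forbidden (parity, ΔS, ΔJ).
(b)–(d): forbidden (parity, ΔL, ΔJ).
(c)–(d): forbidden (parity, ΔS, ΔL).
Allowed pairs: 0 of 6.

0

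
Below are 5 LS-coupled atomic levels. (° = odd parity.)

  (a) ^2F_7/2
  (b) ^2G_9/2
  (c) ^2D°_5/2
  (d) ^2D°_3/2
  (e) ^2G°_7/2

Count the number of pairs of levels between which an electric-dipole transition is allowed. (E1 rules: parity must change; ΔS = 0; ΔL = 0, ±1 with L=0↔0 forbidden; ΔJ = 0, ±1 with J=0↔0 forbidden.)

(a)–(b): forbidden (parity).
(a)–(c): allowed.
(a)–(d): forbidden (ΔJ).
(a)–(e): allowed.
(b)–(c): forbidden (ΔL, ΔJ).
(b)–(d): forbidden (ΔL, ΔJ).
(b)–(e): allowed.
(c)–(d): forbidden (parity).
(c)–(e): forbidden (parity, ΔL).
(d)–(e): forbidden (parity, ΔL, ΔJ).
Allowed pairs: 3 of 10.

3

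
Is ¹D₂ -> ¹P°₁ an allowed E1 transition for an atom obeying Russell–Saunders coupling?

allowed

Parity must change: even → odd — passes.
ΔS = 0: S: 0 → 0 — passes.
ΔL = 0, ±1 (not L=0↔0): L: 2 → 1, ΔL = -1 — passes.
ΔJ = 0, ±1 (not J=0↔0): J: 2 → 1, ΔJ = -1 — passes.
All four E1 rules are satisfied.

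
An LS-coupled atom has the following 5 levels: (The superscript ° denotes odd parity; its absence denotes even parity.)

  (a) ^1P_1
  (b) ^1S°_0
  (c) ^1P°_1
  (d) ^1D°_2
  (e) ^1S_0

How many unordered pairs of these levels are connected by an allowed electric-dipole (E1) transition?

(a)–(b): allowed.
(a)–(c): allowed.
(a)–(d): allowed.
(a)–(e): forbidden (parity).
(b)–(c): forbidden (parity).
(b)–(d): forbidden (parity, ΔL, ΔJ).
(b)–(e): forbidden (ΔL, ΔJ).
(c)–(d): forbidden (parity).
(c)–(e): allowed.
(d)–(e): forbidden (ΔL, ΔJ).
Allowed pairs: 4 of 10.

4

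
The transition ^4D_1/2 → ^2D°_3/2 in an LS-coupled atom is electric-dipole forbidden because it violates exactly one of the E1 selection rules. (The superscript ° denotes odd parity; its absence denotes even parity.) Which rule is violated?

the ΔS = 0 rule

Initial level: S=3/2, L=2, J=1/2, parity even. Final level: S=1/2, L=2, J=3/2, parity odd.
Parity must change: even → odd — ok.
ΔS = 0: S: 3/2 → 1/2 — fails.
ΔL = 0, ±1 (not L=0↔0): L: 2 → 2, ΔL = +0 — ok.
ΔJ = 0, ±1 (not J=0↔0): J: 1/2 → 3/2, ΔJ = +1 — ok.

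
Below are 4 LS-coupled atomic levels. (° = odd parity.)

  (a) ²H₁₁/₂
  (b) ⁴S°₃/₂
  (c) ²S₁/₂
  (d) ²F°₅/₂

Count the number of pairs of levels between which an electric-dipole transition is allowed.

(a)–(b): forbidden (ΔS, ΔL, ΔJ).
(a)–(c): forbidden (parity, ΔL, ΔJ).
(a)–(d): forbidden (ΔL, ΔJ).
(b)–(c): forbidden (ΔS, ΔL).
(b)–(d): forbidden (parity, ΔS, ΔL).
(c)–(d): forbidden (ΔL, ΔJ).
Allowed pairs: 0 of 6.

0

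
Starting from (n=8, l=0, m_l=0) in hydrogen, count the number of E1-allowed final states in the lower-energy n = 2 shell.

E1 requires Δl = ±1, so l_f ∈ {-1, 1}; with 0 ≤ l_f ≤ n_f−1 = 1, the allowed l_f values are {1}.
For l_f = 1: m_f ∈ {m_i−1, m_i, m_i+1} ∩ [−1, 1] = {-1, 0, 1} → 3 states.
Total: 3.

3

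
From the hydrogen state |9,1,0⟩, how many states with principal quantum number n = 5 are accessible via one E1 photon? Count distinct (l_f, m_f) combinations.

E1 requires Δl = ±1, so l_f ∈ {0, 2}; with 0 ≤ l_f ≤ n_f−1 = 4, the allowed l_f values are {0, 2}.
For l_f = 0: m_f ∈ {m_i−1, m_i, m_i+1} ∩ [−0, 0] = {0} → 1 state.
For l_f = 2: m_f ∈ {m_i−1, m_i, m_i+1} ∩ [−2, 2] = {-1, 0, 1} → 3 states.
Total: 4.

4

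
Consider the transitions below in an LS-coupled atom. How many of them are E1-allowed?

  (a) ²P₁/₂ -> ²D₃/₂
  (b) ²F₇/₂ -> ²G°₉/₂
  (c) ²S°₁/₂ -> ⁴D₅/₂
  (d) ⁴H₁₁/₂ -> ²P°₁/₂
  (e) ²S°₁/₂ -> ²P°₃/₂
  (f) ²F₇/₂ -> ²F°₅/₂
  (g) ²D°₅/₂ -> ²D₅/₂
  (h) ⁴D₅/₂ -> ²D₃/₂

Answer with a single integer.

3

(a) forbidden (parity fails)
(b) allowed
(c) forbidden (ΔS, ΔL, ΔJ fail)
(d) forbidden (ΔS, ΔL, ΔJ fail)
(e) forbidden (parity fails)
(f) allowed
(g) allowed
(h) forbidden (parity, ΔS fail)
Total allowed: 3 of 8.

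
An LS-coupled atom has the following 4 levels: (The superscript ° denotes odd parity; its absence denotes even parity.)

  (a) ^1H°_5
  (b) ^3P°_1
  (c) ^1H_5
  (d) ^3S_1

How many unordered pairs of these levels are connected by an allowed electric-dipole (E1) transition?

(a)–(b): forbidden (parity, ΔS, ΔL, ΔJ).
(a)–(c): allowed.
(a)–(d): forbidden (ΔS, ΔL, ΔJ).
(b)–(c): forbidden (ΔS, ΔL, ΔJ).
(b)–(d): allowed.
(c)–(d): forbidden (parity, ΔS, ΔL, ΔJ).
Allowed pairs: 2 of 6.

2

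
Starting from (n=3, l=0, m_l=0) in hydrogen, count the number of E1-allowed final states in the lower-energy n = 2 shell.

E1 requires Δl = ±1, so l_f ∈ {-1, 1}; with 0 ≤ l_f ≤ n_f−1 = 1, the allowed l_f values are {1}.
For l_f = 1: m_f ∈ {m_i−1, m_i, m_i+1} ∩ [−1, 1] = {-1, 0, 1} → 3 states.
Total: 3.

3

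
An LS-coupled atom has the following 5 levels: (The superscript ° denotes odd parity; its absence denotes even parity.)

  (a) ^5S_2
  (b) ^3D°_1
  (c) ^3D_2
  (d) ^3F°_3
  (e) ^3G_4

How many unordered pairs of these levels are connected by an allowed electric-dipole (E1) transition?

(a)–(b): forbidden (ΔS, ΔL).
(a)–(c): forbidden (parity, ΔS, ΔL).
(a)–(d): forbidden (ΔS, ΔL).
(a)–(e): forbidden (parity, ΔS, ΔL, ΔJ).
(b)–(c): allowed.
(b)–(d): forbidden (parity, ΔJ).
(b)–(e): forbidden (ΔL, ΔJ).
(c)–(d): allowed.
(c)–(e): forbidden (parity, ΔL, ΔJ).
(d)–(e): allowed.
Allowed pairs: 3 of 10.

3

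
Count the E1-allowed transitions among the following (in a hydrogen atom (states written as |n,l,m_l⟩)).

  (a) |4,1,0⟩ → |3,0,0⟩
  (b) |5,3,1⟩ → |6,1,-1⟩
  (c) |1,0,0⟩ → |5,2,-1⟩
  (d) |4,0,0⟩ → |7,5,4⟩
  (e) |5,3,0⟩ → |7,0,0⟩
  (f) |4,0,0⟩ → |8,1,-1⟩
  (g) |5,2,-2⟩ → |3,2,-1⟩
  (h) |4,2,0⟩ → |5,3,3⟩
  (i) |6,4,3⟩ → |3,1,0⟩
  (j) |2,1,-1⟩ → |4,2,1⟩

(a) allowed
(b) forbidden — Δl = -2 (E1 requires Δl = ±1); Δm_l = -2 (E1 requires Δm_l = 0, ±1)
(c) forbidden — Δl = +2 (E1 requires Δl = ±1)
(d) forbidden — Δl = +5 (E1 requires Δl = ±1); Δm_l = +4 (E1 requires Δm_l = 0, ±1)
(e) forbidden — Δl = -3 (E1 requires Δl = ±1)
(f) allowed
(g) forbidden — Δl = +0 (E1 requires Δl = ±1)
(h) forbidden — Δm_l = +3 (E1 requires Δm_l = 0, ±1)
(i) forbidden — Δl = -3 (E1 requires Δl = ±1); Δm_l = -3 (E1 requires Δm_l = 0, ±1)
(j) forbidden — Δm_l = +2 (E1 requires Δm_l = 0, ±1)
Total allowed: 2 of 10.

2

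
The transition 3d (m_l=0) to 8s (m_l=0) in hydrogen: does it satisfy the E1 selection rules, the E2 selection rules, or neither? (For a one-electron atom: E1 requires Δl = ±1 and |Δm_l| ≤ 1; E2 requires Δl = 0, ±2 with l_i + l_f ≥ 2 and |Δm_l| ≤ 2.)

E2

Δl = 0 − 2 = -2; l_i + l_f = 2.
Δm_l = +0.
E1 (Δl = ±1, |Δm_l| ≤ 1): not satisfied.
E2 (Δl = 0,±2, l_i+l_f ≥ 2, |Δm_l| ≤ 2): satisfied.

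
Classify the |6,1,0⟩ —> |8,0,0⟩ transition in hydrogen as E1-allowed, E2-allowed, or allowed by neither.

Δl = 0 − 1 = -1; l_i + l_f = 1.
Δm_l = +0.
E1 (Δl = ±1, |Δm_l| ≤ 1): satisfied.
E2 (Δl = 0,±2, l_i+l_f ≥ 2, |Δm_l| ≤ 2): not satisfied.

E1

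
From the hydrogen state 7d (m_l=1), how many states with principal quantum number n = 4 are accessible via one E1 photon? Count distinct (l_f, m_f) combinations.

5

E1 requires Δl = ±1, so l_f ∈ {1, 3}; with 0 ≤ l_f ≤ n_f−1 = 3, the allowed l_f values are {1, 3}.
For l_f = 1: m_f ∈ {m_i−1, m_i, m_i+1} ∩ [−1, 1] = {0, 1} → 2 states.
For l_f = 3: m_f ∈ {m_i−1, m_i, m_i+1} ∩ [−3, 3] = {0, 1, 2} → 3 states.
Total: 5.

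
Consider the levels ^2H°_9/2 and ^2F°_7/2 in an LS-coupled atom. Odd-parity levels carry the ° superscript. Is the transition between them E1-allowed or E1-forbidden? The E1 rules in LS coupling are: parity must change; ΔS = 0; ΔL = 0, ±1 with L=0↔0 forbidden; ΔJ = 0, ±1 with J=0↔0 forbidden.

Initial level: S=1/2, L=5, J=9/2, parity odd. Final level: S=1/2, L=3, J=7/2, parity odd.
Parity must change: odd → odd — violated.
ΔJ = 0, ±1 (not J=0↔0): J: 9/2 → 7/2, ΔJ = -1 — satisfied.
ΔS = 0: S: 1/2 → 1/2 — satisfied.
ΔL = 0, ±1 (not L=0↔0): L: 5 → 3, ΔL = -2 — violated.
Rule(s) violated: parity, ΔL.

forbidden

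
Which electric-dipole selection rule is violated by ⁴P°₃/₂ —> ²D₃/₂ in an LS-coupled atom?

Reading off the term symbols: S 3/2→1/2, L 1→2, J 3/2→3/2, parity odd→even.
Parity must change: odd → even — ok.
ΔS = 0: S: 3/2 → 1/2 — fails.
ΔL = 0, ±1 (not L=0↔0): L: 1 → 2, ΔL = +1 — ok.
ΔJ = 0, ±1 (not J=0↔0): J: 3/2 → 3/2, ΔJ = +0 — ok.

the ΔS = 0 rule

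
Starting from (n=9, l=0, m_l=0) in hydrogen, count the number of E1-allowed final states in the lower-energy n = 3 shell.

3

E1 requires Δl = ±1, so l_f ∈ {-1, 1}; with 0 ≤ l_f ≤ n_f−1 = 2, the allowed l_f values are {1}.
For l_f = 1: m_f ∈ {m_i−1, m_i, m_i+1} ∩ [−1, 1] = {-1, 0, 1} → 3 states.
Total: 3.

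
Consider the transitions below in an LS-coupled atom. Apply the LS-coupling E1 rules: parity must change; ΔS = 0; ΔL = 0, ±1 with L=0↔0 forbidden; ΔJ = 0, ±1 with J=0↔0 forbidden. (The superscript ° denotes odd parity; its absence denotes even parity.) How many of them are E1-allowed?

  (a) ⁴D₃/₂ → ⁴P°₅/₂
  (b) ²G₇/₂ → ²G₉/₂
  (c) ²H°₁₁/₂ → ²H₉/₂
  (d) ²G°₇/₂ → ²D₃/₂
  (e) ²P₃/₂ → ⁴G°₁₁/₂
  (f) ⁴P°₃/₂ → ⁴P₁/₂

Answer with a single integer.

(a) allowed
(b) forbidden (parity fails)
(c) allowed
(d) forbidden (ΔL, ΔJ fail)
(e) forbidden (ΔS, ΔL, ΔJ fail)
(f) allowed
Total allowed: 3 of 6.

3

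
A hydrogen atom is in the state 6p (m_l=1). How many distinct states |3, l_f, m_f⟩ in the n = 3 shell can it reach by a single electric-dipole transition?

4

E1 requires Δl = ±1, so l_f ∈ {0, 2}; with 0 ≤ l_f ≤ n_f−1 = 2, the allowed l_f values are {0, 2}.
For l_f = 0: m_f ∈ {m_i−1, m_i, m_i+1} ∩ [−0, 0] = {0} → 1 state.
For l_f = 2: m_f ∈ {m_i−1, m_i, m_i+1} ∩ [−2, 2] = {0, 1, 2} → 3 states.
Total: 4.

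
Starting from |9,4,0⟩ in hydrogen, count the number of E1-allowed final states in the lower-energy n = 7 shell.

6

E1 requires Δl = ±1, so l_f ∈ {3, 5}; with 0 ≤ l_f ≤ n_f−1 = 6, the allowed l_f values are {3, 5}.
For l_f = 3: m_f ∈ {m_i−1, m_i, m_i+1} ∩ [−3, 3] = {-1, 0, 1} → 3 states.
For l_f = 5: m_f ∈ {m_i−1, m_i, m_i+1} ∩ [−5, 5] = {-1, 0, 1} → 3 states.
Total: 6.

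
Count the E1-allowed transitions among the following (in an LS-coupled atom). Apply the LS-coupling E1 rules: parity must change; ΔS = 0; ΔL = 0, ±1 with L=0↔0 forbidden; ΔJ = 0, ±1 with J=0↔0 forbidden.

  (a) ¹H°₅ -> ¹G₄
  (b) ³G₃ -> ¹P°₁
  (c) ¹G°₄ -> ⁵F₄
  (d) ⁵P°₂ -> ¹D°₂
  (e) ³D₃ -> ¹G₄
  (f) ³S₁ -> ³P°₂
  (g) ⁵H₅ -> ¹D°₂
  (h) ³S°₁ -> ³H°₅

(a) allowed
(b) forbidden (ΔS, ΔL, ΔJ fail)
(c) forbidden (ΔS fails)
(d) forbidden (parity, ΔS fail)
(e) forbidden (parity, ΔS, ΔL fail)
(f) allowed
(g) forbidden (ΔS, ΔL, ΔJ fail)
(h) forbidden (parity, ΔL, ΔJ fail)
Total allowed: 2 of 8.

2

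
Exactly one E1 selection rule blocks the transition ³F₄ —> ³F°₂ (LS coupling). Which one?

the ΔJ = 0, ±1 rule

Initial level: S=1, L=3, J=4, parity even. Final level: S=1, L=3, J=2, parity odd.
Parity must change: even → odd — passes.
ΔJ = 0, ±1 (not J=0↔0): J: 4 → 2, ΔJ = -2 — fails.
ΔS = 0: S: 1 → 1 — passes.
ΔL = 0, ±1 (not L=0↔0): L: 3 → 3, ΔL = +0 — passes.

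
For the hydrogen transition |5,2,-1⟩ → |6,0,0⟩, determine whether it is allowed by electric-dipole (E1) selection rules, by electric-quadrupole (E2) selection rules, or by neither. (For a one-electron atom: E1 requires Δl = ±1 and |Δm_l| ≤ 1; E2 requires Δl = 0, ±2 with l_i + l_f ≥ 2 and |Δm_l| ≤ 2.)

E2

Δl = 0 − 2 = -2; l_i + l_f = 2.
Δm_l = +1.
E1 (Δl = ±1, |Δm_l| ≤ 1): not satisfied.
E2 (Δl = 0,±2, l_i+l_f ≥ 2, |Δm_l| ≤ 2): satisfied.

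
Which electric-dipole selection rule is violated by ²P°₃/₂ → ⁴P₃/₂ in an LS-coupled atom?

the ΔS = 0 rule

Reading off the term symbols: S 1/2→3/2, L 1→1, J 3/2→3/2, parity odd→even.
Parity must change: odd → even — ✓.
ΔS = 0: S: 1/2 → 3/2 — ✗.
ΔL = 0, ±1 (not L=0↔0): L: 1 → 1, ΔL = +0 — ✓.
ΔJ = 0, ±1 (not J=0↔0): J: 3/2 → 3/2, ΔJ = +0 — ✓.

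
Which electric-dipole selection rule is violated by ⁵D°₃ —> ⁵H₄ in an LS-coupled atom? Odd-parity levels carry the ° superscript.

the ΔL = 0, ±1 rule

Parity must change: odd → even — ok.
ΔS = 0: S: 2 → 2 — ok.
ΔL = 0, ±1 (not L=0↔0): L: 2 → 5, ΔL = +3 — fails.
ΔJ = 0, ±1 (not J=0↔0): J: 3 → 4, ΔJ = +1 — ok.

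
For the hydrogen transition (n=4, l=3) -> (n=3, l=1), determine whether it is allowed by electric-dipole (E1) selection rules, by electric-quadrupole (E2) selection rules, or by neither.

Δl = 1 − 3 = -2; l_i + l_f = 4.
E1 (Δl = ±1): not satisfied.
E2 (Δl = 0,±2, l_i+l_f ≥ 2): satisfied.

E2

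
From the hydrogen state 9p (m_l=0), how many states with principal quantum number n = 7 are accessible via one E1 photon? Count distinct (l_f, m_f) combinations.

4

E1 requires Δl = ±1, so l_f ∈ {0, 2}; with 0 ≤ l_f ≤ n_f−1 = 6, the allowed l_f values are {0, 2}.
For l_f = 0: m_f ∈ {m_i−1, m_i, m_i+1} ∩ [−0, 0] = {0} → 1 state.
For l_f = 2: m_f ∈ {m_i−1, m_i, m_i+1} ∩ [−2, 2] = {-1, 0, 1} → 3 states.
Total: 4.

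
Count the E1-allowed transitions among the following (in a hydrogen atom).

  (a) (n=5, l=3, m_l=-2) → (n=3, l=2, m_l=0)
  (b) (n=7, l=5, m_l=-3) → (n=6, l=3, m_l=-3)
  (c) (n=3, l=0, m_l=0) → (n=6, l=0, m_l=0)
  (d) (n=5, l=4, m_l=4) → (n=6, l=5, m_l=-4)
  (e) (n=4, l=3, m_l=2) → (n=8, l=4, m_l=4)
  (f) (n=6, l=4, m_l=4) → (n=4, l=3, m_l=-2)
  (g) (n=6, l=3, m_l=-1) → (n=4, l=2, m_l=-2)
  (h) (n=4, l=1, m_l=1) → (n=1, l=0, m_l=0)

2

(a) forbidden — Δm_l = +2 (E1 requires Δm_l = 0, ±1)
(b) forbidden — Δl = -2 (E1 requires Δl = ±1)
(c) forbidden — Δl = +0 (E1 requires Δl = ±1)
(d) forbidden — Δm_l = -8 (E1 requires Δm_l = 0, ±1)
(e) forbidden — Δm_l = +2 (E1 requires Δm_l = 0, ±1)
(f) forbidden — Δm_l = -6 (E1 requires Δm_l = 0, ±1)
(g) allowed
(h) allowed
Total allowed: 2 of 8.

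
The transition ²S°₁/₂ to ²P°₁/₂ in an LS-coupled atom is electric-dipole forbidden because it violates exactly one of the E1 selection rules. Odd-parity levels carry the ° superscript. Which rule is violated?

Initial level: S=1/2, L=0, J=1/2, parity odd. Final level: S=1/2, L=1, J=1/2, parity odd.
Parity must change: odd → odd — fails.
ΔS = 0: S: 1/2 → 1/2 — passes.
ΔL = 0, ±1 (not L=0↔0): L: 0 → 1, ΔL = +1 — passes.
ΔJ = 0, ±1 (not J=0↔0): J: 1/2 → 1/2, ΔJ = +0 — passes.

parity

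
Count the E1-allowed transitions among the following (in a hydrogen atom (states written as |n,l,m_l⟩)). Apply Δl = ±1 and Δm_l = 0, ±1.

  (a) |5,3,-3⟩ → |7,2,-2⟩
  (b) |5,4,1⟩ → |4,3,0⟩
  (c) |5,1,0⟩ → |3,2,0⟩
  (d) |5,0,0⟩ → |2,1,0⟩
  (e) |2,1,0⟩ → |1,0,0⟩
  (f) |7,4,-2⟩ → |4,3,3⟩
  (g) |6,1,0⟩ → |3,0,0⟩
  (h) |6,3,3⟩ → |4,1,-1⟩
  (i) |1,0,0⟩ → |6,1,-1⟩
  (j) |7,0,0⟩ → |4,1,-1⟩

(a) allowed
(b) allowed
(c) allowed
(d) allowed
(e) allowed
(f) forbidden — Δm_l = +5 (E1 requires Δm_l = 0, ±1)
(g) allowed
(h) forbidden — Δl = -2 (E1 requires Δl = ±1); Δm_l = -4 (E1 requires Δm_l = 0, ±1)
(i) allowed
(j) allowed
Total allowed: 8 of 10.

8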